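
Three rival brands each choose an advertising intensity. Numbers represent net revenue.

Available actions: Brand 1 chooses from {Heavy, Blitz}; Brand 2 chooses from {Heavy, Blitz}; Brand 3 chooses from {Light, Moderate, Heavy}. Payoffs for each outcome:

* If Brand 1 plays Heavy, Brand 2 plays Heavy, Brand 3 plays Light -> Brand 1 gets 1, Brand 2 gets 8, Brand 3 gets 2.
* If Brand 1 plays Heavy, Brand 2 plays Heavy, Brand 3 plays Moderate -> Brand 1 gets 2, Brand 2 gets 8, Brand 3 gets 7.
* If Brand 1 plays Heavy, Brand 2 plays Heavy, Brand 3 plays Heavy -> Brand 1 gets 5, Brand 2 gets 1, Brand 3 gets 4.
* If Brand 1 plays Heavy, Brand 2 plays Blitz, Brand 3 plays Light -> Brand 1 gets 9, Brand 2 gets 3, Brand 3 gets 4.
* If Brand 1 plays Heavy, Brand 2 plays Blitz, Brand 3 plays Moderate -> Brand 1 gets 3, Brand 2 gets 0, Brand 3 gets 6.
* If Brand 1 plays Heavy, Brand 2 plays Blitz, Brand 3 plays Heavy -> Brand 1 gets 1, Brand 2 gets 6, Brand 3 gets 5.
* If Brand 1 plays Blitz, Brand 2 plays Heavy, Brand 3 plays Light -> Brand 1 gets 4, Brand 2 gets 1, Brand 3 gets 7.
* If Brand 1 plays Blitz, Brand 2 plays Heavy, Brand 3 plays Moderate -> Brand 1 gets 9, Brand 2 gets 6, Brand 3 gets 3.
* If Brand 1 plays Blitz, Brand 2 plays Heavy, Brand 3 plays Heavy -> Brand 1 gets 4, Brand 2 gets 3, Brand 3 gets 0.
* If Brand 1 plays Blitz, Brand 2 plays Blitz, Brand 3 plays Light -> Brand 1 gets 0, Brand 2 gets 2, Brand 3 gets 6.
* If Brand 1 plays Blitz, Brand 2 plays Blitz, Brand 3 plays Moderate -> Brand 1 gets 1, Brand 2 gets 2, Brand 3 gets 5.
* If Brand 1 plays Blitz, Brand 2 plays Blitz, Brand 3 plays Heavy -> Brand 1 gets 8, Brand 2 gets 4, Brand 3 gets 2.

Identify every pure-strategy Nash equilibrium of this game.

none

For each player, find the best response to each opponent profile; mutual best responses are the pure NE.
Brand 1 against (Heavy, Light): payoffs 1, 4 → best response Blitz.
Brand 1 against (Heavy, Moderate): payoffs 2, 9 → best response Blitz.
Brand 1 against (Heavy, Heavy): payoffs 5, 4 → best response Heavy.
Brand 1 against (Blitz, Light): payoffs 9, 0 → best response Heavy.
Brand 1 against (Blitz, Moderate): payoffs 3, 1 → best response Heavy.
Brand 1 against (Blitz, Heavy): payoffs 1, 8 → best response Blitz.
Brand 2 against (Heavy, Light): payoffs 8, 3 → best response Heavy.
Brand 2 against (Heavy, Moderate): payoffs 8, 0 → best response Heavy.
Brand 2 against (Heavy, Heavy): payoffs 1, 6 → best response Blitz.
Brand 2 against (Blitz, Light): payoffs 1, 2 → best response Blitz.
Brand 2 against (Blitz, Moderate): payoffs 6, 2 → best response Heavy.
Brand 2 against (Blitz, Heavy): payoffs 3, 4 → best response Blitz.
Brand 3 against (Heavy, Heavy): payoffs 2, 7, 4 → best response Moderate.
Brand 3 against (Heavy, Blitz): payoffs 4, 6, 5 → best response Moderate.
Brand 3 against (Blitz, Heavy): payoffs 7, 3, 0 → best response Light.
Brand 3 against (Blitz, Blitz): payoffs 6, 5, 2 → best response Light.
No profile is a mutual best response for all players.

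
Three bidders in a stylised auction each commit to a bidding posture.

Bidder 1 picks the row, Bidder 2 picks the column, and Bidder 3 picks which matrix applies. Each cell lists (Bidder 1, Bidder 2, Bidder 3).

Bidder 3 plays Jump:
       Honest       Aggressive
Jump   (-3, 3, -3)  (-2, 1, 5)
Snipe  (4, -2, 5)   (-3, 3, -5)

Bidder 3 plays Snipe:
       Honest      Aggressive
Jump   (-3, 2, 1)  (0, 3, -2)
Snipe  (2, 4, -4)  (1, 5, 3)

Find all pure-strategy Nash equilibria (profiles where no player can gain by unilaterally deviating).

Check each profile: it is a Nash equilibrium iff no player can strictly gain by switching unilaterally.
(Jump, Honest, Jump): Bidder 1 can switch to Snipe (-3 → 4). Not NE.
(Jump, Honest, Snipe): Bidder 1 can switch to Snipe (-3 → 2). Not NE.
(Jump, Aggressive, Jump): Bidder 2 can switch to Honest (1 → 3). Not NE.
(Jump, Aggressive, Snipe): Bidder 1 can switch to Snipe (0 → 1). Not NE.
(Snipe, Honest, Jump): Bidder 2 can switch to Aggressive (-2 → 3). Not NE.
(Snipe, Honest, Snipe): Bidder 2 can switch to Aggressive (4 → 5). Not NE.
(Snipe, Aggressive, Snipe): Bidder 1 gets 1, best alternative 0; Bidder 2 gets 5, best alternative 4; Bidder 3 gets 3, best alternative -5. No profitable deviation — NE.
(The remaining 1 profile has a profitable deviation by the same check.)

(Snipe, Aggressive, Snipe)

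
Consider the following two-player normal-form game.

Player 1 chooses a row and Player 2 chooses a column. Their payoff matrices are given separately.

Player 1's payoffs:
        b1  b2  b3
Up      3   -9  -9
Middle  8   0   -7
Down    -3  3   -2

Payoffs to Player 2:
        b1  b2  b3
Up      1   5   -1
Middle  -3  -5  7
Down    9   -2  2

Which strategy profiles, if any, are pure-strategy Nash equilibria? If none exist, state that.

Player 1 against b1: payoffs 3, 8, -3 → best response Middle.
Player 1 against b2: payoffs -9, 0, 3 → best response Down.
Player 1 against b3: payoffs -9, -7, -2 → best response Down.
Player 2 against Up: payoffs 1, 5, -1 → best response b2.
Player 2 against Middle: payoffs -3, -5, 7 → best response b3.
Player 2 against Down: payoffs 9, -2, 2 → best response b1.
No profile is a mutual best response for all players.

There is no pure-strategy Nash equilibrium.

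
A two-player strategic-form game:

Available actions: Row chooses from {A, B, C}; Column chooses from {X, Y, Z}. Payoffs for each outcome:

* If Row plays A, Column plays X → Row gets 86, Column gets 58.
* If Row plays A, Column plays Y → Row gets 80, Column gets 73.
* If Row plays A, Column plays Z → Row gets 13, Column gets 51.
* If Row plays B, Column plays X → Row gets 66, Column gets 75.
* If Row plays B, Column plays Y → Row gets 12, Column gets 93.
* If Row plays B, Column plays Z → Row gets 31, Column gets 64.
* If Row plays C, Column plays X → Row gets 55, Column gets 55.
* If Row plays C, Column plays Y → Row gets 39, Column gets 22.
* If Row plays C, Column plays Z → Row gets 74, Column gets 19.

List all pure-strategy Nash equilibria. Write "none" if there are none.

(A, X): Column can switch to Y (58 → 73). Not NE.
(A, Y): Row gets 80, best alternative 39; Column gets 73, best alternative 58. No profitable deviation — NE.
(A, Z): Row can switch to B (13 → 31). Not NE.
(B, X): Row can switch to A (66 → 86). Not NE.
(B, Y): Row can switch to A (12 → 80). Not NE.
(B, Z): Row can switch to C (31 → 74). Not NE.
(C, X): Row can switch to A (55 → 86). Not NE.
(C, Y): Row can switch to A (39 → 80). Not NE.
(C, Z): Column can switch to X (19 → 55). Not NE.

Pure NE: (A, Y)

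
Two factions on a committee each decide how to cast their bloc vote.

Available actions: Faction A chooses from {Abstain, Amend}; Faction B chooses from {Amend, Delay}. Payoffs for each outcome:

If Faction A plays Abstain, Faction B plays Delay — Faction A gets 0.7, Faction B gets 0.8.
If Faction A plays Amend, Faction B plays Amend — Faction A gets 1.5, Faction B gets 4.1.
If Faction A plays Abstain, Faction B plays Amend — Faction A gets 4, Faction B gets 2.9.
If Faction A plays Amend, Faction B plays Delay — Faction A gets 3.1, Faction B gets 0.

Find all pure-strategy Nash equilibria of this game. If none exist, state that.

Faction A against Amend: payoffs 4, 1.5 → best response Abstain.
Faction A against Delay: payoffs 0.7, 3.1 → best response Amend.
Faction B against Abstain: payoffs 2.9, 0.8 → best response Amend.
Faction B against Amend: payoffs 4.1, 0 → best response Amend.
Mutual best responses: (Abstain, Amend).

(Abstain, Amend)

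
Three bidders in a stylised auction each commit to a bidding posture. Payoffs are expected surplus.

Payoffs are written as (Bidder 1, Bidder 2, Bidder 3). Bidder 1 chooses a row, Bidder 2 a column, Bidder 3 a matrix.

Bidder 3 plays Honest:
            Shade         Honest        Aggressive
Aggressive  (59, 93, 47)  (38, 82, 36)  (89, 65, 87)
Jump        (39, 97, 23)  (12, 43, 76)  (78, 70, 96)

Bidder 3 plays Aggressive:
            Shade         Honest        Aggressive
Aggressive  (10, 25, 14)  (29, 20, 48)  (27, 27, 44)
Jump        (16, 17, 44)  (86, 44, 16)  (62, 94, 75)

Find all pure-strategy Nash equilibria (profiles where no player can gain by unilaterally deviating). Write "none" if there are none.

(Aggressive, Shade, Honest)

Bidder 1 against (Shade, Honest): payoffs 59, 39 → best response Aggressive.
Bidder 1 against (Shade, Aggressive): payoffs 10, 16 → best response Jump.
Bidder 1 against (Honest, Honest): payoffs 38, 12 → best response Aggressive.
Bidder 1 against (Honest, Aggressive): payoffs 29, 86 → best response Jump.
Bidder 1 against (Aggressive, Honest): payoffs 89, 78 → best response Aggressive.
Bidder 1 against (Aggressive, Aggressive): payoffs 27, 62 → best response Jump.
Bidder 2 against (Aggressive, Honest): payoffs 93, 82, 65 → best response Shade.
Bidder 2 against (Aggressive, Aggressive): payoffs 25, 20, 27 → best response Aggressive.
Bidder 2 against (Jump, Honest): payoffs 97, 43, 70 → best response Shade.
Bidder 2 against (Jump, Aggressive): payoffs 17, 44, 94 → best response Aggressive.
Bidder 3 against (Aggressive, Shade): payoffs 47, 14 → best response Honest.
Bidder 3 against (Aggressive, Honest): payoffs 36, 48 → best response Aggressive.
Bidder 3 against (Aggressive, Aggressive): payoffs 87, 44 → best response Honest.
Bidder 3 against (Jump, Shade): payoffs 23, 44 → best response Aggressive.
Bidder 3 against (Jump, Honest): payoffs 76, 16 → best response Honest.
Bidder 3 against (Jump, Aggressive): payoffs 96, 75 → best response Honest.
Mutual best responses: (Aggressive, Shade, Honest).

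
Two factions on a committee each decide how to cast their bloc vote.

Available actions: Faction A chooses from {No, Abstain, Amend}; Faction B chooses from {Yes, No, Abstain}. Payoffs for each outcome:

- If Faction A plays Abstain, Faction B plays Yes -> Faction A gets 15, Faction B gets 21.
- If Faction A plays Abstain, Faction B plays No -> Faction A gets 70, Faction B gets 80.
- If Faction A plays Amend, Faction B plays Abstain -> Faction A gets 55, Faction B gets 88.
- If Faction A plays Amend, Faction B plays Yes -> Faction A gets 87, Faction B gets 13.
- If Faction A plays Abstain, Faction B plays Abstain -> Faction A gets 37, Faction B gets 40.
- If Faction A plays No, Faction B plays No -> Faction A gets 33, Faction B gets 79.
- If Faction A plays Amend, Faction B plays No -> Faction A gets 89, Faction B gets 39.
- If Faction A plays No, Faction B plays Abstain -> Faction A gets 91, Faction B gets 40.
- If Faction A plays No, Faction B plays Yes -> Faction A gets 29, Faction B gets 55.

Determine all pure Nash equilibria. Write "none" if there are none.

There is no pure-strategy Nash equilibrium.

Mark each player's best response to every combination of opponents' strategies; a profile where every player is best-responding is a pure Nash equilibrium.
Faction A against Yes: payoffs 29, 15, 87 → best response Amend.
Faction A against No: payoffs 33, 70, 89 → best response Amend.
Faction A against Abstain: payoffs 91, 37, 55 → best response No.
Faction B against No: payoffs 55, 79, 40 → best response No.
Faction B against Abstain: payoffs 21, 80, 40 → best response No.
Faction B against Amend: payoffs 13, 39, 88 → best response Abstain.
No profile is a mutual best response for all players.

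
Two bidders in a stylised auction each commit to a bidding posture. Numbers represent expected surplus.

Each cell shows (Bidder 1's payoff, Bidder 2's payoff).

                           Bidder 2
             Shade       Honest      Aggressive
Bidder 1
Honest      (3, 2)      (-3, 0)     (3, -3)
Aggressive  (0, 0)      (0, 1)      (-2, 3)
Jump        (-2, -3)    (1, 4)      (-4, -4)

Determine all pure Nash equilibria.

Pure-strategy Nash equilibria: (Honest, Shade); (Jump, Honest)

(Honest, Shade): Bidder 1 gets 3, best alternative 0; Bidder 2 gets 2, best alternative 0. No profitable deviation — NE.
(Honest, Honest): Bidder 1 can switch to Aggressive (-3 → 0). Not NE.
(Honest, Aggressive): Bidder 2 can switch to Shade (-3 → 2). Not NE.
(Aggressive, Shade): Bidder 1 can switch to Honest (0 → 3). Not NE.
(Aggressive, Honest): Bidder 1 can switch to Jump (0 → 1). Not NE.
(Aggressive, Aggressive): Bidder 1 can switch to Honest (-2 → 3). Not NE.
(Jump, Shade): Bidder 1 can switch to Honest (-2 → 3). Not NE.
(Jump, Honest): Bidder 1 gets 1, best alternative 0; Bidder 2 gets 4, best alternative -3. No profitable deviation — NE.
(Jump, Aggressive): Bidder 1 can switch to Honest (-4 → 3). Not NE.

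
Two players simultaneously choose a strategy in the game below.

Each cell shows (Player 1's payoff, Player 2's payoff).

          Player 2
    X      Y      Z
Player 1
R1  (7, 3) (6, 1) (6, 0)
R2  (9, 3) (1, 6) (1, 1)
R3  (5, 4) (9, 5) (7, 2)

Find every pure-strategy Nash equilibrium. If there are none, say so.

(R3, Y)

Player 1 against X: payoffs 7, 9, 5 → best response R2.
Player 1 against Y: payoffs 6, 1, 9 → best response R3.
Player 1 against Z: payoffs 6, 1, 7 → best response R3.
Player 2 against R1: payoffs 3, 1, 0 → best response X.
Player 2 against R2: payoffs 3, 6, 1 → best response Y.
Player 2 against R3: payoffs 4, 5, 2 → best response Y.
Mutual best responses: (R3, Y).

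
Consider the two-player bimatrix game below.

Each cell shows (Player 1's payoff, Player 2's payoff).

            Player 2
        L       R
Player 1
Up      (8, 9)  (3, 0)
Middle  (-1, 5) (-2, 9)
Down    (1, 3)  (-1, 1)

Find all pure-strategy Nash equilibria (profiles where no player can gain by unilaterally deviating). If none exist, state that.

(Up, L)

Player 1 against L: payoffs 8, -1, 1 → best response Up.
Player 1 against R: payoffs 3, -2, -1 → best response Up.
Player 2 against Up: payoffs 9, 0 → best response L.
Player 2 against Middle: payoffs 5, 9 → best response R.
Player 2 against Down: payoffs 3, 1 → best response L.
Mutual best responses: (Up, L).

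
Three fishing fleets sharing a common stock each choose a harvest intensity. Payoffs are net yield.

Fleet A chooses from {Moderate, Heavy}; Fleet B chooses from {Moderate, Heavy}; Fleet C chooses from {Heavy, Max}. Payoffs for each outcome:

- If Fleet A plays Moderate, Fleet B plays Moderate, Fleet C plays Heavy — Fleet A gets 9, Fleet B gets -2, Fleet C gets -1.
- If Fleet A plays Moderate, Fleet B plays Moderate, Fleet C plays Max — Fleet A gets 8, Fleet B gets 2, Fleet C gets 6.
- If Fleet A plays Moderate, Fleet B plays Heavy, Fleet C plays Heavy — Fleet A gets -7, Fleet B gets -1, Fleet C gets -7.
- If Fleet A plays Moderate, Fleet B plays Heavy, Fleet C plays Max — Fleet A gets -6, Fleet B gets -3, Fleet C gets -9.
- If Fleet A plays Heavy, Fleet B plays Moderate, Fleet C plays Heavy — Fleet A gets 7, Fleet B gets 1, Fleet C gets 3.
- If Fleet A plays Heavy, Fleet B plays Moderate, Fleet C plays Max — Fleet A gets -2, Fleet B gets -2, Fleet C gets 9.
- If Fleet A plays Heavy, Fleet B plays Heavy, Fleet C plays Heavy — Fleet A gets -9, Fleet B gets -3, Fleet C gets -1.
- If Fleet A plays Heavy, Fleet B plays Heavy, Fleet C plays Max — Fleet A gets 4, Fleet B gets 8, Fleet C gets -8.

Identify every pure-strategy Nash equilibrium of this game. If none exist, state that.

(Moderate, Moderate, Max); (Moderate, Heavy, Heavy)

Fleet A against (Moderate, Heavy): payoffs 9, 7 → best response Moderate.
Fleet A against (Moderate, Max): payoffs 8, -2 → best response Moderate.
Fleet A against (Heavy, Heavy): payoffs -7, -9 → best response Moderate.
Fleet A against (Heavy, Max): payoffs -6, 4 → best response Heavy.
Fleet B against (Moderate, Heavy): payoffs -2, -1 → best response Heavy.
Fleet B against (Moderate, Max): payoffs 2, -3 → best response Moderate.
Fleet B against (Heavy, Heavy): payoffs 1, -3 → best response Moderate.
Fleet B against (Heavy, Max): payoffs -2, 8 → best response Heavy.
Fleet C against (Moderate, Moderate): payoffs -1, 6 → best response Max.
Fleet C against (Moderate, Heavy): payoffs -7, -9 → best response Heavy.
Fleet C against (Heavy, Moderate): payoffs 3, 9 → best response Max.
Fleet C against (Heavy, Heavy): payoffs -1, -8 → best response Heavy.
Mutual best responses: (Moderate, Moderate, Max); (Moderate, Heavy, Heavy).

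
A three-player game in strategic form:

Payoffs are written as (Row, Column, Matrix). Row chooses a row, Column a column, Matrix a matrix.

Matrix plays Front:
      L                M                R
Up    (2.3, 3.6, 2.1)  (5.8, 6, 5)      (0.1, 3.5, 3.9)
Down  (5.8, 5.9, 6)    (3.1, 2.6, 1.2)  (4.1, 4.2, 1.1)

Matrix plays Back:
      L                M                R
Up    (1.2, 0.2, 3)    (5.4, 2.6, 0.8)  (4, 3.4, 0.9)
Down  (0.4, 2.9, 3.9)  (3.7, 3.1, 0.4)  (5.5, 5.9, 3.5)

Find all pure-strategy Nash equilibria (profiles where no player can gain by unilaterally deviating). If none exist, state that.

Row against (L, Front): payoffs 2.3, 5.8 → best response Down.
Row against (L, Back): payoffs 1.2, 0.4 → best response Up.
Row against (M, Front): payoffs 5.8, 3.1 → best response Up.
Row against (M, Back): payoffs 5.4, 3.7 → best response Up.
Row against (R, Front): payoffs 0.1, 4.1 → best response Down.
Row against (R, Back): payoffs 4, 5.5 → best response Down.
Column against (Up, Front): payoffs 3.6, 6, 3.5 → best response M.
Column against (Up, Back): payoffs 0.2, 2.6, 3.4 → best response R.
Column against (Down, Front): payoffs 5.9, 2.6, 4.2 → best response L.
Column against (Down, Back): payoffs 2.9, 3.1, 5.9 → best response R.
Matrix against (Up, L): payoffs 2.1, 3 → best response Back.
Matrix against (Up, M): payoffs 5, 0.8 → best response Front.
Matrix against (Up, R): payoffs 3.9, 0.9 → best response Front.
Matrix against (Down, L): payoffs 6, 3.9 → best response Front.
Matrix against (Down, M): payoffs 1.2, 0.4 → best response Front.
Matrix against (Down, R): payoffs 1.1, 3.5 → best response Back.
Mutual best responses: (Up, M, Front); (Down, L, Front); (Down, R, Back).

The pure Nash equilibria are (Up, M, Front); (Down, L, Front); (Down, R, Back).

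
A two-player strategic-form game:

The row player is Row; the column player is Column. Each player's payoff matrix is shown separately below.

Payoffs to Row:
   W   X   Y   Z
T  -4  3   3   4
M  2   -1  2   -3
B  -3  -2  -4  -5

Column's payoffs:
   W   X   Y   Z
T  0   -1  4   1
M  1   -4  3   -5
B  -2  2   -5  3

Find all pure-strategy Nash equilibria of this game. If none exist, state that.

(T, W): Row can switch to M (-4 → 2). Not NE.
(T, X): Column can switch to W (-1 → 0). Not NE.
(T, Y): Row gets 3, best alternative 2; Column gets 4, best alternative 1. No profitable deviation — NE.
(T, Z): Column can switch to Y (1 → 4). Not NE.
(M, W): Column can switch to Y (1 → 3). Not NE.
(M, X): Row can switch to T (-1 → 3). Not NE.
(M, Y): Row can switch to T (2 → 3). Not NE.
(M, Z): Row can switch to T (-3 → 4). Not NE.
(B, W): Row can switch to M (-3 → 2). Not NE.
(B, X): Row can switch to T (-2 → 3). Not NE.
(B, Y): Row can switch to T (-4 → 3). Not NE.
(B, Z): Row can switch to T (-5 → 4). Not NE.

The unique pure-strategy Nash equilibrium is (T, Y).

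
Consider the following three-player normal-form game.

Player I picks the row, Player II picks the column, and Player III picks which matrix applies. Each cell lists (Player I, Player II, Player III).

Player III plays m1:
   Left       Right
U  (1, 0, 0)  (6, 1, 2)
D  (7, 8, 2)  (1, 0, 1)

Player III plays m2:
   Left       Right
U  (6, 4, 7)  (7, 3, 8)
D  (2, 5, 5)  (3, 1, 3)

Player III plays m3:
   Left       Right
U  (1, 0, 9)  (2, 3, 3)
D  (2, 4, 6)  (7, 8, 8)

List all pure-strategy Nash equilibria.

(U, Left, m1): Player I can switch to D (1 → 7). Not NE.
(U, Left, m2): Player III can switch to m3 (7 → 9). Not NE.
(U, Left, m3): Player I can switch to D (1 → 2). Not NE.
(U, Right, m1): Player III can switch to m2 (2 → 8). Not NE.
(U, Right, m2): Player II can switch to Left (3 → 4). Not NE.
(U, Right, m3): Player I can switch to D (2 → 7). Not NE.
(D, Left, m1): Player III can switch to m2 (2 → 5). Not NE.
(D, Left, m2): Player I can switch to U (2 → 6). Not NE.
(D, Left, m3): Player II can switch to Right (4 → 8). Not NE.
(D, Right, m1): Player I can switch to U (1 → 6). Not NE.
(D, Right, m2): Player I can switch to U (3 → 7). Not NE.
(D, Right, m3): Player I gets 7, best alternative 2; Player II gets 8, best alternative 4; Player III gets 8, best alternative 3. No profitable deviation — NE.

(D, Right, m3)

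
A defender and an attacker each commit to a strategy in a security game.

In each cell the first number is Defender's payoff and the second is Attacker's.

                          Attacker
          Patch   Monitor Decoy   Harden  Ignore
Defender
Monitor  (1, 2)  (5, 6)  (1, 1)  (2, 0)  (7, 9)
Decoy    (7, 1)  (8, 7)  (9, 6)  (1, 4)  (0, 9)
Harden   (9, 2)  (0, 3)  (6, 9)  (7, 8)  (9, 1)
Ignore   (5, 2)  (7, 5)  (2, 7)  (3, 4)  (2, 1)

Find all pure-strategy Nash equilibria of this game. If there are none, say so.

Defender against Patch: payoffs 1, 7, 9, 5 → best response Harden.
Defender against Monitor: payoffs 5, 8, 0, 7 → best response Decoy.
Defender against Decoy: payoffs 1, 9, 6, 2 → best response Decoy.
Defender against Harden: payoffs 2, 1, 7, 3 → best response Harden.
Defender against Ignore: payoffs 7, 0, 9, 2 → best response Harden.
Attacker against Monitor: payoffs 2, 6, 1, 0, 9 → best response Ignore.
Attacker against Decoy: payoffs 1, 7, 6, 4, 9 → best response Ignore.
Attacker against Harden: payoffs 2, 3, 9, 8, 1 → best response Decoy.
Attacker against Ignore: payoffs 2, 5, 7, 4, 1 → best response Decoy.
No profile is a mutual best response for all players.

No pure-strategy Nash equilibrium.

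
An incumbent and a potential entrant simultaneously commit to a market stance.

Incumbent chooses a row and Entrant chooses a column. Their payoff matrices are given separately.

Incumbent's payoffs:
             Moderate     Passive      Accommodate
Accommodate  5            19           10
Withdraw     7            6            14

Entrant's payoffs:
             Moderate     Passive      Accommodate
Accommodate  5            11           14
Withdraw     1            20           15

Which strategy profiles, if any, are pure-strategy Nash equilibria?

(Accommodate, Moderate): Incumbent can switch to Withdraw (5 → 7). Not NE.
(Accommodate, Passive): Entrant can switch to Accommodate (11 → 14). Not NE.
(Accommodate, Accommodate): Incumbent can switch to Withdraw (10 → 14). Not NE.
(Withdraw, Moderate): Entrant can switch to Passive (1 → 20). Not NE.
(Withdraw, Passive): Incumbent can switch to Accommodate (6 → 19). Not NE.
(Withdraw, Accommodate): Entrant can switch to Passive (15 → 20). Not NE.

No pure-strategy Nash equilibrium.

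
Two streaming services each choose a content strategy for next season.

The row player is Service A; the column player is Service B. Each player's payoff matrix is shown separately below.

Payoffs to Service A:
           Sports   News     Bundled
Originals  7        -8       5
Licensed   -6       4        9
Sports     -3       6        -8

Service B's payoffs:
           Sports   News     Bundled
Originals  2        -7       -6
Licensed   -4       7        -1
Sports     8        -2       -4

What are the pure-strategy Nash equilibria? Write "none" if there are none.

The unique pure-strategy Nash equilibrium is (Originals, Sports).

Service A against Sports: payoffs 7, -6, -3 → best response Originals.
Service A against News: payoffs -8, 4, 6 → best response Sports.
Service A against Bundled: payoffs 5, 9, -8 → best response Licensed.
Service B against Originals: payoffs 2, -7, -6 → best response Sports.
Service B against Licensed: payoffs -4, 7, -1 → best response News.
Service B against Sports: payoffs 8, -2, -4 → best response Sports.
Mutual best responses: (Originals, Sports).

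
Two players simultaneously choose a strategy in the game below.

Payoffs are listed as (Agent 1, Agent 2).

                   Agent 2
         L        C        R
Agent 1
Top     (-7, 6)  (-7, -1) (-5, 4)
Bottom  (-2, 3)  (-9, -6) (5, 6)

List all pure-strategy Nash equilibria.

Agent 1 against L: payoffs -7, -2 → best response Bottom.
Agent 1 against C: payoffs -7, -9 → best response Top.
Agent 1 against R: payoffs -5, 5 → best response Bottom.
Agent 2 against Top: payoffs 6, -1, 4 → best response L.
Agent 2 against Bottom: payoffs 3, -6, 6 → best response R.
Mutual best responses: (Bottom, R).

(Bottom, R)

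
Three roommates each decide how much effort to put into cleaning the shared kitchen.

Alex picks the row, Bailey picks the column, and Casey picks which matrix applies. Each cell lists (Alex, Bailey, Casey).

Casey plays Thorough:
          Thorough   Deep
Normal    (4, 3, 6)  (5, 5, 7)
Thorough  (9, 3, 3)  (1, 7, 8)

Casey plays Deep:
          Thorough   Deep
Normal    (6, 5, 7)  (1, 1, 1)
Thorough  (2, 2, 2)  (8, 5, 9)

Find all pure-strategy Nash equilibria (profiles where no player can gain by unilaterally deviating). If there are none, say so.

Pure-strategy Nash equilibria: (Normal, Thorough, Deep) and (Normal, Deep, Thorough) and (Thorough, Deep, Deep)

For each player, find the best response to each opponent profile; mutual best responses are the pure NE.
Alex against (Thorough, Thorough): payoffs 4, 9 → best response Thorough.
Alex against (Thorough, Deep): payoffs 6, 2 → best response Normal.
Alex against (Deep, Thorough): payoffs 5, 1 → best response Normal.
Alex against (Deep, Deep): payoffs 1, 8 → best response Thorough.
Bailey against (Normal, Thorough): payoffs 3, 5 → best response Deep.
Bailey against (Normal, Deep): payoffs 5, 1 → best response Thorough.
Bailey against (Thorough, Thorough): payoffs 3, 7 → best response Deep.
Bailey against (Thorough, Deep): payoffs 2, 5 → best response Deep.
Casey against (Normal, Thorough): payoffs 6, 7 → best response Deep.
Casey against (Normal, Deep): payoffs 7, 1 → best response Thorough.
Casey against (Thorough, Thorough): payoffs 3, 2 → best response Thorough.
Casey against (Thorough, Deep): payoffs 8, 9 → best response Deep.
Mutual best responses: (Normal, Thorough, Deep); (Normal, Deep, Thorough); (Thorough, Deep, Deep).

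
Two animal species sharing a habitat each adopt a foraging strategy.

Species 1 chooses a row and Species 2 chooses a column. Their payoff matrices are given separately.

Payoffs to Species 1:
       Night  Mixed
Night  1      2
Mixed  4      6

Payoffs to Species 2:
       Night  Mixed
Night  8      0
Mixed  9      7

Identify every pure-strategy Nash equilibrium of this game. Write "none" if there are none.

The unique pure-strategy Nash equilibrium is (Mixed, Night).

Species 1 against Night: payoffs 1, 4 → best response Mixed.
Species 1 against Mixed: payoffs 2, 6 → best response Mixed.
Species 2 against Night: payoffs 8, 0 → best response Night.
Species 2 against Mixed: payoffs 9, 7 → best response Night.
Mutual best responses: (Mixed, Night).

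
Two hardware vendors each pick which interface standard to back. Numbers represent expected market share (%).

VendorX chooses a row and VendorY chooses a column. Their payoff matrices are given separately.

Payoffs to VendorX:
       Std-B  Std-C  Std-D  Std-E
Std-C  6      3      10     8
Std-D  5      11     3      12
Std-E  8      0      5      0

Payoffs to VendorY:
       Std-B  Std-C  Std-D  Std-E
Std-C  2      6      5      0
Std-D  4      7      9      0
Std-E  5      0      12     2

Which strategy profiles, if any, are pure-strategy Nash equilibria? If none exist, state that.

VendorX against Std-B: payoffs 6, 5, 8 → best response Std-E.
VendorX against Std-C: payoffs 3, 11, 0 → best response Std-D.
VendorX against Std-D: payoffs 10, 3, 5 → best response Std-C.
VendorX against Std-E: payoffs 8, 12, 0 → best response Std-D.
VendorY against Std-C: payoffs 2, 6, 5, 0 → best response Std-C.
VendorY against Std-D: payoffs 4, 7, 9, 0 → best response Std-D.
VendorY against Std-E: payoffs 5, 0, 12, 2 → best response Std-D.
No profile is a mutual best response for all players.

none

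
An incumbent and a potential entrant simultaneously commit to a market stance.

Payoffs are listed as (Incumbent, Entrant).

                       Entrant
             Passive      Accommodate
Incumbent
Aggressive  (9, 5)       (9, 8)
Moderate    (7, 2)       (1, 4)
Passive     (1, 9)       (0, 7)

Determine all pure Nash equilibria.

Incumbent against Passive: payoffs 9, 7, 1 → best response Aggressive.
Incumbent against Accommodate: payoffs 9, 1, 0 → best response Aggressive.
Entrant against Aggressive: payoffs 5, 8 → best response Accommodate.
Entrant against Moderate: payoffs 2, 4 → best response Accommodate.
Entrant against Passive: payoffs 9, 7 → best response Passive.
Mutual best responses: (Aggressive, Accommodate).

Pure NE: (Aggressive, Accommodate)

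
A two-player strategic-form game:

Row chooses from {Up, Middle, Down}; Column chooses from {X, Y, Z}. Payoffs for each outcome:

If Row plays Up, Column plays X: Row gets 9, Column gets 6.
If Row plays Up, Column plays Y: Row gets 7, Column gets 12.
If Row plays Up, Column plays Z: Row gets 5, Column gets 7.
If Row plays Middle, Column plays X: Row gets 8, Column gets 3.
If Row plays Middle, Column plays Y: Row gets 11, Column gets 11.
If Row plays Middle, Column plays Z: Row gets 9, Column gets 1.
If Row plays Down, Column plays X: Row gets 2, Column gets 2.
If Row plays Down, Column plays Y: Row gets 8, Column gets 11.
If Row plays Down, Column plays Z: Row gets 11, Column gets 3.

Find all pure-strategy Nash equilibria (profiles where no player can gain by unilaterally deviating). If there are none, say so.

Row against X: payoffs 9, 8, 2 → best response Up.
Row against Y: payoffs 7, 11, 8 → best response Middle.
Row against Z: payoffs 5, 9, 11 → best response Down.
Column against Up: payoffs 6, 12, 7 → best response Y.
Column against Middle: payoffs 3, 11, 1 → best response Y.
Column against Down: payoffs 2, 11, 3 → best response Y.
Mutual best responses: (Middle, Y).

Pure NE: (Middle, Y)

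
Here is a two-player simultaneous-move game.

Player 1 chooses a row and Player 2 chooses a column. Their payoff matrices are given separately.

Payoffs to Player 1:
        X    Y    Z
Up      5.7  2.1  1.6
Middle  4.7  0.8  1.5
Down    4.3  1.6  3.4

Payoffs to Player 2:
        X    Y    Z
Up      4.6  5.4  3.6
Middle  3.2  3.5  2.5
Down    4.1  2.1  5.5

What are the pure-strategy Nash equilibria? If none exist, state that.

Check each profile: it is a Nash equilibrium iff no player can strictly gain by switching unilaterally.
(Up, X): Player 2 can switch to Y (4.6 → 5.4). Not NE.
(Up, Y): Player 1 gets 2.1, best alternative 1.6; Player 2 gets 5.4, best alternative 4.6. No profitable deviation — NE.
(Up, Z): Player 1 can switch to Down (1.6 → 3.4). Not NE.
(Middle, X): Player 1 can switch to Up (4.7 → 5.7). Not NE.
(Middle, Y): Player 1 can switch to Up (0.8 → 2.1). Not NE.
(Middle, Z): Player 1 can switch to Up (1.5 → 1.6). Not NE.
(Down, X): Player 1 can switch to Up (4.3 → 5.7). Not NE.
(Down, Y): Player 1 can switch to Up (1.6 → 2.1). Not NE.
(Down, Z): Player 1 gets 3.4, best alternative 1.6; Player 2 gets 5.5, best alternative 4.1. No profitable deviation — NE.

(Up, Y), (Down, Z)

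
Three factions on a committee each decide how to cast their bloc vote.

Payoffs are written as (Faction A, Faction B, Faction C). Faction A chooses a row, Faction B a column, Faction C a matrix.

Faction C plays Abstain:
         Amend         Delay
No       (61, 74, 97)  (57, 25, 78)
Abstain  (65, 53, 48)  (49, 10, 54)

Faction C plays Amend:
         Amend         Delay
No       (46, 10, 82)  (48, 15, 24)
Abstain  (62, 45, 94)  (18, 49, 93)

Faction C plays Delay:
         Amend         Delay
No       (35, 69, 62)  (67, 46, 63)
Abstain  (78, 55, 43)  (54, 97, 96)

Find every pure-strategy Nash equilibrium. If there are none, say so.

Faction A against (Amend, Abstain): payoffs 61, 65 → best response Abstain.
Faction A against (Amend, Amend): payoffs 46, 62 → best response Abstain.
Faction A against (Amend, Delay): payoffs 35, 78 → best response Abstain.
Faction A against (Delay, Abstain): payoffs 57, 49 → best response No.
Faction A against (Delay, Amend): payoffs 48, 18 → best response No.
Faction A against (Delay, Delay): payoffs 67, 54 → best response No.
Faction B against (No, Abstain): payoffs 74, 25 → best response Amend.
Faction B against (No, Amend): payoffs 10, 15 → best response Delay.
Faction B against (No, Delay): payoffs 69, 46 → best response Amend.
Faction B against (Abstain, Abstain): payoffs 53, 10 → best response Amend.
Faction B against (Abstain, Amend): payoffs 45, 49 → best response Delay.
Faction B against (Abstain, Delay): payoffs 55, 97 → best response Delay.
Faction C against (No, Amend): payoffs 97, 82, 62 → best response Abstain.
Faction C against (No, Delay): payoffs 78, 24, 63 → best response Abstain.
Faction C against (Abstain, Amend): payoffs 48, 94, 43 → best response Amend.
Faction C against (Abstain, Delay): payoffs 54, 93, 96 → best response Delay.
No profile is a mutual best response for all players.

No pure-strategy Nash equilibrium.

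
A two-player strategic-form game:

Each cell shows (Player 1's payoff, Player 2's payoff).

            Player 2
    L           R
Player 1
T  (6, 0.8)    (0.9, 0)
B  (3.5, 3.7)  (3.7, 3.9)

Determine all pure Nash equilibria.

Mark each player's best response to every combination of opponents' strategies; a profile where every player is best-responding is a pure Nash equilibrium.
Player 1 against L: payoffs 6, 3.5 → best response T.
Player 1 against R: payoffs 0.9, 3.7 → best response B.
Player 2 against T: payoffs 0.8, 0 → best response L.
Player 2 against B: payoffs 3.7, 3.9 → best response R.
Mutual best responses: (T, L); (B, R).

Pure-strategy Nash equilibria: (T, L), (B, R)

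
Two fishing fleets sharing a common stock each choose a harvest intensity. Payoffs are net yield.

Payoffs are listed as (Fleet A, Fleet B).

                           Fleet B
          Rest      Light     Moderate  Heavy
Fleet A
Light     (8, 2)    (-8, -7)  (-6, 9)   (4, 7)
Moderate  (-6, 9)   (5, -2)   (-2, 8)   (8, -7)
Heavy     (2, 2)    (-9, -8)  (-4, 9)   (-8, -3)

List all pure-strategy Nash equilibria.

(Light, Rest): Fleet B can switch to Moderate (2 → 9). Not NE.
(Light, Light): Fleet A can switch to Moderate (-8 → 5). Not NE.
(Light, Moderate): Fleet A can switch to Moderate (-6 → -2). Not NE.
(Light, Heavy): Fleet A can switch to Moderate (4 → 8). Not NE.
(Moderate, Rest): Fleet A can switch to Light (-6 → 8). Not NE.
(Moderate, Light): Fleet B can switch to Rest (-2 → 9). Not NE.
(Moderate, Moderate): Fleet B can switch to Rest (8 → 9). Not NE.
(Moderate, Heavy): Fleet B can switch to Rest (-7 → 9). Not NE.
(Heavy, Rest): Fleet A can switch to Light (2 → 8). Not NE.
(Heavy, Light): Fleet A can switch to Light (-9 → -8). Not NE.
(The remaining 2 profiles each have a profitable deviation by the same check.)

none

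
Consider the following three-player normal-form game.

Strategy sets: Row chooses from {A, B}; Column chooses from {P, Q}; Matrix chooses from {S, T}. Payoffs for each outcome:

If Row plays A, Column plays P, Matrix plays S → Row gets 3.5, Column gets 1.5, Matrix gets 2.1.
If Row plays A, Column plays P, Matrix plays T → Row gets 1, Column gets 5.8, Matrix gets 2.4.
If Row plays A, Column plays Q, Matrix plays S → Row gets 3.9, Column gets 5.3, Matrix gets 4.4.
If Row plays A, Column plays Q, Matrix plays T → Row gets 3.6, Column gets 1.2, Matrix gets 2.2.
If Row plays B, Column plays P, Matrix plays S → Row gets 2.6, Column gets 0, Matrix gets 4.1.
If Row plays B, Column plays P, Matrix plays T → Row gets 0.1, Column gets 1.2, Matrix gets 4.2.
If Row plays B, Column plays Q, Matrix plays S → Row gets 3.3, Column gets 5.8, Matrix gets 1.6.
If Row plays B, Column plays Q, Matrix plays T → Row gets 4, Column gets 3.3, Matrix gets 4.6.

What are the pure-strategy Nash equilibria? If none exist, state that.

The pure Nash equilibria are (A, P, T) and (A, Q, S) and (B, Q, T).

For each player, find the best response to each opponent profile; mutual best responses are the pure NE.
Row against (P, S): payoffs 3.5, 2.6 → best response A.
Row against (P, T): payoffs 1, 0.1 → best response A.
Row against (Q, S): payoffs 3.9, 3.3 → best response A.
Row against (Q, T): payoffs 3.6, 4 → best response B.
Column against (A, S): payoffs 1.5, 5.3 → best response Q.
Column against (A, T): payoffs 5.8, 1.2 → best response P.
Column against (B, S): payoffs 0, 5.8 → best response Q.
Column against (B, T): payoffs 1.2, 3.3 → best response Q.
Matrix against (A, P): payoffs 2.1, 2.4 → best response T.
Matrix against (A, Q): payoffs 4.4, 2.2 → best response S.
Matrix against (B, P): payoffs 4.1, 4.2 → best response T.
Matrix against (B, Q): payoffs 1.6, 4.6 → best response T.
Mutual best responses: (A, P, T); (A, Q, S); (B, Q, T).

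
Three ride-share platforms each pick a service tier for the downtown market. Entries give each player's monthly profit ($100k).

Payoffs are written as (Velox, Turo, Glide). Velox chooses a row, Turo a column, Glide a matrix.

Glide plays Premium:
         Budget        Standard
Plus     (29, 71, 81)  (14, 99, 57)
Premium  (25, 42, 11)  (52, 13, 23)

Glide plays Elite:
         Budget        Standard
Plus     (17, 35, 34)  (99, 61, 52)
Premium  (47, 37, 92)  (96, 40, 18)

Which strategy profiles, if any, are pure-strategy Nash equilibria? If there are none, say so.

For each player, find the best response to each opponent profile; mutual best responses are the pure NE.
Velox against (Budget, Premium): payoffs 29, 25 → best response Plus.
Velox against (Budget, Elite): payoffs 17, 47 → best response Premium.
Velox against (Standard, Premium): payoffs 14, 52 → best response Premium.
Velox against (Standard, Elite): payoffs 99, 96 → best response Plus.
Turo against (Plus, Premium): payoffs 71, 99 → best response Standard.
Turo against (Plus, Elite): payoffs 35, 61 → best response Standard.
Turo against (Premium, Premium): payoffs 42, 13 → best response Budget.
Turo against (Premium, Elite): payoffs 37, 40 → best response Standard.
Glide against (Plus, Budget): payoffs 81, 34 → best response Premium.
Glide against (Plus, Standard): payoffs 57, 52 → best response Premium.
Glide against (Premium, Budget): payoffs 11, 92 → best response Elite.
Glide against (Premium, Standard): payoffs 23, 18 → best response Premium.
No profile is a mutual best response for all players.

There is no pure-strategy Nash equilibrium.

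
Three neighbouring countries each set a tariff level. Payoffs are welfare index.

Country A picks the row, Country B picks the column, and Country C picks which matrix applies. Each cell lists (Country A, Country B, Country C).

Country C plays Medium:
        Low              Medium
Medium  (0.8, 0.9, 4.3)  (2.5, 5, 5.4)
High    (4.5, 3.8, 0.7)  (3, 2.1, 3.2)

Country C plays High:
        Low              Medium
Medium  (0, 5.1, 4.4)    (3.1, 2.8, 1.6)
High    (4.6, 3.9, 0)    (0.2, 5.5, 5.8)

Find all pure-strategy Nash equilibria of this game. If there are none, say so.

(High, Low, Medium)

For each strategy profile, look for a profitable unilateral deviation.
(Medium, Low, Medium): Country A can switch to High (0.8 → 4.5). Not NE.
(Medium, Low, High): Country A can switch to High (0 → 4.6). Not NE.
(Medium, Medium, Medium): Country A can switch to High (2.5 → 3). Not NE.
(Medium, Medium, High): Country B can switch to Low (2.8 → 5.1). Not NE.
(High, Low, Medium): Country A gets 4.5, best alternative 0.8; Country B gets 3.8, best alternative 2.1; Country C gets 0.7, best alternative 0. No profitable deviation — NE.
(High, Low, High): Country B can switch to Medium (3.9 → 5.5). Not NE.
(High, Medium, Medium): Country B can switch to Low (2.1 → 3.8). Not NE.
(High, Medium, High): Country A can switch to Medium (0.2 → 3.1). Not NE.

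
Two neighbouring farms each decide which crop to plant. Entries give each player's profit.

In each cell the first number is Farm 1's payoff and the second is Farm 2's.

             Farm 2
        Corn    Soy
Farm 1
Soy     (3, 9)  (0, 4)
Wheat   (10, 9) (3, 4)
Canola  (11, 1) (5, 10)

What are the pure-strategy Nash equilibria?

(Soy, Corn): Farm 1 can switch to Wheat (3 → 10). Not NE.
(Soy, Soy): Farm 1 can switch to Wheat (0 → 3). Not NE.
(Wheat, Corn): Farm 1 can switch to Canola (10 → 11). Not NE.
(Wheat, Soy): Farm 1 can switch to Canola (3 → 5). Not NE.
(Canola, Corn): Farm 2 can switch to Soy (1 → 10). Not NE.
(Canola, Soy): Farm 1 gets 5, best alternative 3; Farm 2 gets 10, best alternative 1. No profitable deviation — NE.

Pure NE: (Canola, Soy)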